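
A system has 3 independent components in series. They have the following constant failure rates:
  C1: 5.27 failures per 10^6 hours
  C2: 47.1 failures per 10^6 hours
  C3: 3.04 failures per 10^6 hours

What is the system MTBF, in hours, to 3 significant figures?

Series of exponential components: λ_sys = Σ λ_i
λ_sys = 0.00000527 + 0.0000471 + 0.00000304 = 5.5410e-05 /h
MTBF = 1 / λ_sys = 18000 h

18000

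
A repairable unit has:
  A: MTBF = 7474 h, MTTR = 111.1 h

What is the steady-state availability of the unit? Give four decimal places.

A(A) = MTBF/(MTBF+MTTR) = 7474/(7474+111.1) = 0.9854

0.9854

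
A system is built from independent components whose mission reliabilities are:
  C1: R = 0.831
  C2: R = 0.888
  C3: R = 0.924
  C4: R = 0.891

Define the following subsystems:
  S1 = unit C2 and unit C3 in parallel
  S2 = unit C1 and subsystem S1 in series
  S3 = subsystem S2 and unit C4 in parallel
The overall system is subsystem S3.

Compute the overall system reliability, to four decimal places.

0.9808

Parallel (C2 and C3): 1 − (1 − 0.888000)(1 − 0.924000) = 0.991488
Series (C1 and [0.991488]): 0.831000 × 0.991488 = 0.823927
Parallel ([0.823927] and C4): 1 − (1 − 0.823927)(1 − 0.891000) = 0.9808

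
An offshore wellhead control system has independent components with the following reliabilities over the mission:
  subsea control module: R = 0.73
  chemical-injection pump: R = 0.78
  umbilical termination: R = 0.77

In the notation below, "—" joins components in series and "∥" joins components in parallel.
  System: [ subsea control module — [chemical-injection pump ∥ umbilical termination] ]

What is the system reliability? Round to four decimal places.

0.6931

Parallel (chemical-injection pump and umbilical termination): 1 − (1 − 0.780000)(1 − 0.770000) = 0.949400
Series (subsea control module and [0.949400]): 0.730000 × 0.949400 = 0.6931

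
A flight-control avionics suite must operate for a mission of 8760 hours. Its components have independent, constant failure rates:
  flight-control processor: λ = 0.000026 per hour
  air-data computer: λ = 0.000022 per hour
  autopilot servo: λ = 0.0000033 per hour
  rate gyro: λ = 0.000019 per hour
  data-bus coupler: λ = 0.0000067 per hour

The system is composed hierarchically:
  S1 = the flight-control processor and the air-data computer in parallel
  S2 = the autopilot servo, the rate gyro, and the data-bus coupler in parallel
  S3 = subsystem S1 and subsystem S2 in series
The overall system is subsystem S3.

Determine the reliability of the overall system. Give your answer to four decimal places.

R(flight-control processor) = exp(−0.000026 × 8760) = 0.796315
R(air-data computer) = exp(−0.000022 × 8760) = 0.824713
R(autopilot servo) = exp(−0.0000033 × 8760) = 0.971506
R(rate gyro) = exp(−0.000019 × 8760) = 0.846674
R(data-bus coupler) = exp(−0.0000067 × 8760) = 0.942997
Parallel (flight-control processor and air-data computer): 1 − (1 − 0.796315)(1 − 0.824713) = 0.964297
Parallel (autopilot servo, rate gyro, and data-bus coupler): 1 − (1 − 0.971506)(1 − 0.846674)(1 − 0.942997) = 0.999751
Series ([0.964297] and [0.999751]): 0.964297 × 0.999751 = 0.9641

0.9641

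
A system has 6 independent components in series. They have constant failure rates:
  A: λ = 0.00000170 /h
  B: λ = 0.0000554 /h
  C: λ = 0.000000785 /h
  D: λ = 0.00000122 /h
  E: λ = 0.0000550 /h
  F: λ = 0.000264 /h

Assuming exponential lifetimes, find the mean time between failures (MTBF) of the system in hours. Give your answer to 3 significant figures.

2640

Series of exponential components: λ_sys = Σ λ_i
λ_sys = 0.00000170 + 0.0000554 + 0.000000785 + 0.00000122 + 0.0000550 + 0.000264 = 3.7810e-04 /h
MTBF = 1 / λ_sys = 2640 h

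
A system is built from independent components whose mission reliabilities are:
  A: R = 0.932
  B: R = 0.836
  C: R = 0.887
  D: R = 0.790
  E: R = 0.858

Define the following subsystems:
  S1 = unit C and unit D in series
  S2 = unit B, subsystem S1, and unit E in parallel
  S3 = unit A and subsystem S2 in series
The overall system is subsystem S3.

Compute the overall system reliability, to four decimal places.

0.9255

Series (C and D): 0.887000 × 0.790000 = 0.700730
Parallel (B, [0.700730], and E): 1 − (1 − 0.836000)(1 − 0.700730)(1 − 0.858000) = 0.993031
Series (A and [0.993031]): 0.932000 × 0.993031 = 0.9255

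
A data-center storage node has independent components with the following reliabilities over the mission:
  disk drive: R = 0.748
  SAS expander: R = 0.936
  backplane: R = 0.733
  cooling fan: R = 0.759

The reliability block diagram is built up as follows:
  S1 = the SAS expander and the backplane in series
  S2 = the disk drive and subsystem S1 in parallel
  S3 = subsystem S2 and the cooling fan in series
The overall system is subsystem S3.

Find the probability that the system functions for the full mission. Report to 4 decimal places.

0.6990

Series (SAS expander and backplane): 0.936000 × 0.733000 = 0.686088
Parallel (disk drive and [0.686088]): 1 − (1 − 0.748000)(1 − 0.686088) = 0.920894
Series ([0.920894] and cooling fan): 0.920894 × 0.759000 = 0.6990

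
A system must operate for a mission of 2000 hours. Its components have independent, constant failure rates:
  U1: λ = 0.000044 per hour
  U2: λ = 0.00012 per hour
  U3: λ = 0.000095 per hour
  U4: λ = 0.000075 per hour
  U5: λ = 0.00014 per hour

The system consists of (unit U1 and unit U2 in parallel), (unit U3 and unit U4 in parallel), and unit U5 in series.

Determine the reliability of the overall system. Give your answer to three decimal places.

R(U1) = exp(−0.000044 × 2000) = 0.91576
R(U2) = exp(−0.00012 × 2000) = 0.78663
R(U3) = exp(−0.000095 × 2000) = 0.82696
R(U4) = exp(−0.000075 × 2000) = 0.86071
R(U5) = exp(−0.00014 × 2000) = 0.75578
Parallel (U1 and U2): 1 − (1 − 0.91576)(1 − 0.78663) = 0.98203
Parallel (U3 and U4): 1 − (1 − 0.82696)(1 − 0.86071) = 0.97590
Series ([0.98203], [0.97590], and U5): 0.98203 × 0.97590 × 0.75578 = 0.724

0.724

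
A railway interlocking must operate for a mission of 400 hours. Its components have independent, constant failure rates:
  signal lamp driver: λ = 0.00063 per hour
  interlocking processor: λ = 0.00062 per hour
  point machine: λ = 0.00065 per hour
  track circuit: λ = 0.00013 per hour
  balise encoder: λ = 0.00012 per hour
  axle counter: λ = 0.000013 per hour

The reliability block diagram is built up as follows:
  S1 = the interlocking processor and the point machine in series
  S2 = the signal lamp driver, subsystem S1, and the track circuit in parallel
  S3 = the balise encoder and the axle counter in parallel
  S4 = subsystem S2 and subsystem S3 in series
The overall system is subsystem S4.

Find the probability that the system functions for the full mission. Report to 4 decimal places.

0.9953

R(signal lamp driver) = exp(−0.00063 × 400) = 0.777245
R(interlocking processor) = exp(−0.00062 × 400) = 0.780360
R(point machine) = exp(−0.00065 × 400) = 0.771052
R(track circuit) = exp(−0.00013 × 400) = 0.949329
R(balise encoder) = exp(−0.00012 × 400) = 0.953134
R(axle counter) = exp(−0.000013 × 400) = 0.994813
Series (interlocking processor and point machine): 0.780360 × 0.771052 = 0.601698
Parallel (signal lamp driver, [0.601698], and track circuit): 1 − (1 − 0.777245)(1 − 0.601698)(1 − 0.949329) = 0.995504
Parallel (balise encoder and axle counter): 1 − (1 − 0.953134)(1 − 0.994813) = 0.999757
Series ([0.995504] and [0.999757]): 0.995504 × 0.999757 = 0.9953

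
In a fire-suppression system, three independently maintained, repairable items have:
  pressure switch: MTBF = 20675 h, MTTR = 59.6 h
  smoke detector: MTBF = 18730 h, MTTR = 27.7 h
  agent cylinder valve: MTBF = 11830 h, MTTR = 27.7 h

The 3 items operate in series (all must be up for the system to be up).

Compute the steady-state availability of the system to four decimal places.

0.9933

A(pressure switch) = MTBF/(MTBF+MTTR) = 20675/(20675+59.6) = 0.997126
A(smoke detector) = MTBF/(MTBF+MTTR) = 18730/(18730+27.7) = 0.998523
A(agent cylinder valve) = MTBF/(MTBF+MTTR) = 11830/(11830+27.7) = 0.997664
Series availability: 0.997126 × 0.998523 × 0.997664 = 0.9933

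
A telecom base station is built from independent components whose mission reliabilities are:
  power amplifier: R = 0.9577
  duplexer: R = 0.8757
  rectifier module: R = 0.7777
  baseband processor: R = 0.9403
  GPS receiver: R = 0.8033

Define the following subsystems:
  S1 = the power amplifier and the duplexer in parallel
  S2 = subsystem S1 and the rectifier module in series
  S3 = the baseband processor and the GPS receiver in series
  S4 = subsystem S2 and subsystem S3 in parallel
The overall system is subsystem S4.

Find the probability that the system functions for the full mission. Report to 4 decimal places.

0.9446

Parallel (power amplifier and duplexer): 1 − (1 − 0.957700)(1 − 0.875700) = 0.994742
Series ([0.994742] and rectifier module): 0.994742 × 0.777700 = 0.773611
Series (baseband processor and GPS receiver): 0.940300 × 0.803300 = 0.755343
Parallel ([0.773611] and [0.755343]): 1 − (1 − 0.773611)(1 − 0.755343) = 0.9446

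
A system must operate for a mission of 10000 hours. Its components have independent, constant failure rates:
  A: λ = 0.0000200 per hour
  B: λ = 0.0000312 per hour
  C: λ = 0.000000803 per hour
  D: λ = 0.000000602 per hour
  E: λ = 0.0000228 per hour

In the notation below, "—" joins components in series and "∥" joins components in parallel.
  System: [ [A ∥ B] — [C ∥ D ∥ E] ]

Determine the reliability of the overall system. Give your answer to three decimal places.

0.951

R(A) = exp(−0.0000200 × 10000) = 0.81873
R(B) = exp(−0.0000312 × 10000) = 0.73198
R(C) = exp(−0.000000803 × 10000) = 0.99200
R(D) = exp(−0.000000602 × 10000) = 0.99400
R(E) = exp(−0.0000228 × 10000) = 0.79612
Parallel (A and B): 1 − (1 − 0.81873)(1 − 0.73198) = 0.95142
Parallel (C, D, and E): 1 − (1 − 0.99200)(1 − 0.99400)(1 − 0.79612) = 0.99999
Series ([0.95142] and [0.99999]): 0.95142 × 0.99999 = 0.951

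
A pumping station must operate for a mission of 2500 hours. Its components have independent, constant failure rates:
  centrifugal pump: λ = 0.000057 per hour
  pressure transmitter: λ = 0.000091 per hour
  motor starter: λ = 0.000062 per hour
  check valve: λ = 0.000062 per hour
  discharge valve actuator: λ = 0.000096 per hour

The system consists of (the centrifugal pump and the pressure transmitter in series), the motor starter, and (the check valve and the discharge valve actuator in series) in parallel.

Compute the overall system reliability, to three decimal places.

R(centrifugal pump) = exp(−0.000057 × 2500) = 0.86719
R(pressure transmitter) = exp(−0.000091 × 2500) = 0.79652
R(motor starter) = exp(−0.000062 × 2500) = 0.85642
R(check valve) = exp(−0.000062 × 2500) = 0.85642
R(discharge valve actuator) = exp(−0.000096 × 2500) = 0.78663
Series (centrifugal pump and pressure transmitter): 0.86719 × 0.79652 = 0.69073
Series (check valve and discharge valve actuator): 0.85642 × 0.78663 = 0.67369
Parallel ([0.69073], motor starter, and [0.67369]): 1 − (1 − 0.69073)(1 − 0.85642)(1 − 0.67369) = 0.986

0.986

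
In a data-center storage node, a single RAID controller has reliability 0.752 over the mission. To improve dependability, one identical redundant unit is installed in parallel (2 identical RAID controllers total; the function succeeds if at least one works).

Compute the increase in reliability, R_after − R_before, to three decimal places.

R_before = 0.752
R_after = 1 − (1 − 0.752)^2 = 0.938
ΔR = 0.938 − 0.752 = 0.186

0.186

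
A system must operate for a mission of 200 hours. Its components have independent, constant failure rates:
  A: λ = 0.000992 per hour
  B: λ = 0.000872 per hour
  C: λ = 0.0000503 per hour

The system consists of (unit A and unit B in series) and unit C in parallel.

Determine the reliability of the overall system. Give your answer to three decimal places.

R(A) = exp(−0.000992 × 200) = 0.82004
R(B) = exp(−0.000872 × 200) = 0.83996
R(C) = exp(−0.0000503 × 200) = 0.98999
Series (A and B): 0.82004 × 0.83996 = 0.68880
Parallel ([0.68880] and C): 1 − (1 − 0.68880)(1 − 0.98999) = 0.997

0.997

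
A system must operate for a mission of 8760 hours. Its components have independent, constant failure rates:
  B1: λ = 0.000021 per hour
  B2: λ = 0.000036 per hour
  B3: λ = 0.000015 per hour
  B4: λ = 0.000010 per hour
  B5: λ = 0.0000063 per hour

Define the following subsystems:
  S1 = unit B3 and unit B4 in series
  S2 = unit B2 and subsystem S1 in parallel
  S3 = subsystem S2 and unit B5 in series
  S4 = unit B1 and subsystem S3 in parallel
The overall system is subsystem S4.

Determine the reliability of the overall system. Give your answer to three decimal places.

R(B1) = exp(−0.000021 × 8760) = 0.83197
R(B2) = exp(−0.000036 × 8760) = 0.72953
R(B3) = exp(−0.000015 × 8760) = 0.87687
R(B4) = exp(−0.000010 × 8760) = 0.91613
R(B5) = exp(−0.0000063 × 8760) = 0.94631
Series (B3 and B4): 0.87687 × 0.91613 = 0.80333
Parallel (B2 and [0.80333]): 1 − (1 − 0.72953)(1 − 0.80333) = 0.94681
Series ([0.94681] and B5): 0.94681 × 0.94631 = 0.89598
Parallel (B1 and [0.89598]): 1 − (1 − 0.83197)(1 − 0.89598) = 0.983

0.983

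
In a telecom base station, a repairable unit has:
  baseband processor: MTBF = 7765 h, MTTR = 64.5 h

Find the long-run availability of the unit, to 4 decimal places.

0.9918

A(baseband processor) = MTBF/(MTBF+MTTR) = 7765/(7765+64.5) = 0.9918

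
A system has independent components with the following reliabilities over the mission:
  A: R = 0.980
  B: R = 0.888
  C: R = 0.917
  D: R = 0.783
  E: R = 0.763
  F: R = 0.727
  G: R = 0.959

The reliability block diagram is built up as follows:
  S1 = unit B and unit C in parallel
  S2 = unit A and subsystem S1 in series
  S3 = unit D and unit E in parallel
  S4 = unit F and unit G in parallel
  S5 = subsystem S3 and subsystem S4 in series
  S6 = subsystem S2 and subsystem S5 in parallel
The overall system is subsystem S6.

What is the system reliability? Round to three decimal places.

0.998

Parallel (B and C): 1 − (1 − 0.88800)(1 − 0.91700) = 0.99070
Series (A and [0.99070]): 0.98000 × 0.99070 = 0.97089
Parallel (D and E): 1 − (1 − 0.78300)(1 − 0.76300) = 0.94857
Parallel (F and G): 1 − (1 − 0.72700)(1 − 0.95900) = 0.98881
Series ([0.94857] and [0.98881]): 0.94857 × 0.98881 = 0.93796
Parallel ([0.97089] and [0.93796]): 1 − (1 − 0.97089)(1 − 0.93796) = 0.998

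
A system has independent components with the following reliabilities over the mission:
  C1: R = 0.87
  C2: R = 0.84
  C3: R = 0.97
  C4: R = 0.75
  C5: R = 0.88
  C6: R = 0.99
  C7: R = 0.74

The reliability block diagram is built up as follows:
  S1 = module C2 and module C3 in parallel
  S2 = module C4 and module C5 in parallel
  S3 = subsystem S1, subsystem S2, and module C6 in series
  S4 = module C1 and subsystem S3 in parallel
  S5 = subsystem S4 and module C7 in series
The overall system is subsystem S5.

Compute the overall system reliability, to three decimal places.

0.736

Parallel (C2 and C3): 1 − (1 − 0.84000)(1 − 0.97000) = 0.99520
Parallel (C4 and C5): 1 − (1 − 0.75000)(1 − 0.88000) = 0.97000
Series ([0.99520], [0.97000], and C6): 0.99520 × 0.97000 × 0.99000 = 0.95569
Parallel (C1 and [0.95569]): 1 − (1 − 0.87000)(1 − 0.95569) = 0.99424
Series ([0.99424] and C7): 0.99424 × 0.74000 = 0.736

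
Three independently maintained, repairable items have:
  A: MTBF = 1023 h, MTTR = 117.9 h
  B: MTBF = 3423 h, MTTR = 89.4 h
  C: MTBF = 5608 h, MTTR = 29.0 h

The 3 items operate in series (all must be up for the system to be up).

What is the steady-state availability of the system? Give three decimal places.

A(A) = MTBF/(MTBF+MTTR) = 1023/(1023+117.9) = 0.896661
A(B) = MTBF/(MTBF+MTTR) = 3423/(3423+89.4) = 0.974547
A(C) = MTBF/(MTBF+MTTR) = 5608/(5608+29.0) = 0.994855
Series availability: 0.896661 × 0.974547 × 0.994855 = 0.869

0.869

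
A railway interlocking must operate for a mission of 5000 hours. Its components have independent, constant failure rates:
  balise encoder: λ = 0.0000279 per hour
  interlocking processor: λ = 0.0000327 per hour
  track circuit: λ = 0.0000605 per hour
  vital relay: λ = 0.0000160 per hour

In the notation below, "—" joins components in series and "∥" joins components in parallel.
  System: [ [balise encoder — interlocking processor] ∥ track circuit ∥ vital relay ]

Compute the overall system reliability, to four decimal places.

R(balise encoder) = exp(−0.0000279 × 5000) = 0.869793
R(interlocking processor) = exp(−0.0000327 × 5000) = 0.849166
R(track circuit) = exp(−0.0000605 × 5000) = 0.738968
R(vital relay) = exp(−0.0000160 × 5000) = 0.923116
Series (balise encoder and interlocking processor): 0.869793 × 0.849166 = 0.738599
Parallel ([0.738599], track circuit, and vital relay): 1 − (1 − 0.738599)(1 − 0.738968)(1 − 0.923116) = 0.9948

0.9948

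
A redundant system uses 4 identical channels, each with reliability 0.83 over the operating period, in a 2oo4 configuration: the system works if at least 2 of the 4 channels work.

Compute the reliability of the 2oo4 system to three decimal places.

0.983

R = Σ_{i=2}^{4} C(4,i) p^i (1−p)^{4−i} with p = 0.83
C(4,2)·0.83^2·0.17^2 = 0.11946
C(4,3)·0.83^3·0.17^1 = 0.38882
C(4,4)·0.83^4·0.17^0 = 0.47458
Sum = 0.983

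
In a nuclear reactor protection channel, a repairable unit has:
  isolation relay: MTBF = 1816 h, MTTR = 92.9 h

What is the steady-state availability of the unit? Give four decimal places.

A(isolation relay) = MTBF/(MTBF+MTTR) = 1816/(1816+92.9) = 0.9513

0.9513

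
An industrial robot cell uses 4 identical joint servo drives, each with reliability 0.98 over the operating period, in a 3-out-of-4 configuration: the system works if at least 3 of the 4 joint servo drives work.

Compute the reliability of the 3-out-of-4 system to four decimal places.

R = Σ_{i=3}^{4} C(4,i) p^i (1−p)^{4−i} with p = 0.98
C(4,3)·0.98^3·0.02^1 = 0.075295
C(4,4)·0.98^4·0.02^0 = 0.922368
Sum = 0.9977

0.9977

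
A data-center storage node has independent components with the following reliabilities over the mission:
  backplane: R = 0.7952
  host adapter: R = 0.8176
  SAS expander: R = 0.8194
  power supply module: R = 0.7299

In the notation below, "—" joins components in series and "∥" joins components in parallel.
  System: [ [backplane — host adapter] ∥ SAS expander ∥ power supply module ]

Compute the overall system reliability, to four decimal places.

0.9829

Series (backplane and host adapter): 0.795200 × 0.817600 = 0.650156
Parallel ([0.650156], SAS expander, and power supply module): 1 − (1 − 0.650156)(1 − 0.819400)(1 − 0.729900) = 0.9829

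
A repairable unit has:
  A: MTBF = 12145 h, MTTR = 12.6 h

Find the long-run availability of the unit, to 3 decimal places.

0.999

A(A) = MTBF/(MTBF+MTTR) = 12145/(12145+12.6) = 0.999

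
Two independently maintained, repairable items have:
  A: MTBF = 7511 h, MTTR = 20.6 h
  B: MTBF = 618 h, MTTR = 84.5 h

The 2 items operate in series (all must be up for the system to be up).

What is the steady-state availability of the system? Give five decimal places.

0.87731

A(A) = MTBF/(MTBF+MTTR) = 7511/(7511+20.6) = 0.997265
A(B) = MTBF/(MTBF+MTTR) = 618/(618+84.5) = 0.879715
Series availability: 0.997265 × 0.879715 = 0.87731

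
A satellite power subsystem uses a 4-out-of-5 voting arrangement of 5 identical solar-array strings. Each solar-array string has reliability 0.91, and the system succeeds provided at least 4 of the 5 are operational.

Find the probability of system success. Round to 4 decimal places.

0.9326

R = Σ_{i=4}^{5} C(5,i) p^i (1−p)^{5−i} with p = 0.91
C(5,4)·0.91^4·0.09^1 = 0.308587
C(5,5)·0.91^5·0.09^0 = 0.624032
Sum = 0.9326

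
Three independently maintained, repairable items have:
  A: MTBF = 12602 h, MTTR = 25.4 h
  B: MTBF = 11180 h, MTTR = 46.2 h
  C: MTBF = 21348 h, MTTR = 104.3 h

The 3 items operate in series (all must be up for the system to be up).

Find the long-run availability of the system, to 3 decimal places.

A(A) = MTBF/(MTBF+MTTR) = 12602/(12602+25.4) = 0.997989
A(B) = MTBF/(MTBF+MTTR) = 11180/(11180+46.2) = 0.995885
A(C) = MTBF/(MTBF+MTTR) = 21348/(21348+104.3) = 0.995138
Series availability: 0.997989 × 0.995885 × 0.995138 = 0.989

0.989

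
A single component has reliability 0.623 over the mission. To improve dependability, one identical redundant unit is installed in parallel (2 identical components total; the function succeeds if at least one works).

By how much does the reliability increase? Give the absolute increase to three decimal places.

R_before = 0.623
R_after = 1 − (1 − 0.623)^2 = 0.858
ΔR = 0.858 − 0.623 = 0.235

0.235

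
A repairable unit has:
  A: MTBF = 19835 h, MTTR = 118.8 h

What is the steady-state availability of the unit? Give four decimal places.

A(A) = MTBF/(MTBF+MTTR) = 19835/(19835+118.8) = 0.9940

0.9940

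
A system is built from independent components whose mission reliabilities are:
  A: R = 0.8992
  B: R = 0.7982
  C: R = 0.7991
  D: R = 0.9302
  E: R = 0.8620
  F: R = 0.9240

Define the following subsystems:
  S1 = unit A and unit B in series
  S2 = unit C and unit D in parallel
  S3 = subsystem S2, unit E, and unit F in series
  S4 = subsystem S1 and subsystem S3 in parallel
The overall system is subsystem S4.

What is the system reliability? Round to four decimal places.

Series (A and B): 0.899200 × 0.798200 = 0.717741
Parallel (C and D): 1 − (1 − 0.799100)(1 − 0.930200) = 0.985977
Series ([0.985977], E, and F): 0.985977 × 0.862000 × 0.924000 = 0.785319
Parallel ([0.717741] and [0.785319]): 1 − (1 − 0.717741)(1 − 0.785319) = 0.9394

0.9394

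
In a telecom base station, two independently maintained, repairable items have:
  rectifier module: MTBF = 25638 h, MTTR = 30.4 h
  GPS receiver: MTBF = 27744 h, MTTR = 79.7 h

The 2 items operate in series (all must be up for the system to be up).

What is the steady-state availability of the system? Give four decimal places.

0.9960

A(rectifier module) = MTBF/(MTBF+MTTR) = 25638/(25638+30.4) = 0.998816
A(GPS receiver) = MTBF/(MTBF+MTTR) = 27744/(27744+79.7) = 0.997136
Series availability: 0.998816 × 0.997136 = 0.9960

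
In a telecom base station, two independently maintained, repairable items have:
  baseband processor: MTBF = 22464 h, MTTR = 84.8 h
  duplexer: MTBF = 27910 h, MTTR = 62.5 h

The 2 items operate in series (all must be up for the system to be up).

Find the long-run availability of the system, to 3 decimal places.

A(baseband processor) = MTBF/(MTBF+MTTR) = 22464/(22464+84.8) = 0.996239
A(duplexer) = MTBF/(MTBF+MTTR) = 27910/(27910+62.5) = 0.997766
Series availability: 0.996239 × 0.997766 = 0.994

0.994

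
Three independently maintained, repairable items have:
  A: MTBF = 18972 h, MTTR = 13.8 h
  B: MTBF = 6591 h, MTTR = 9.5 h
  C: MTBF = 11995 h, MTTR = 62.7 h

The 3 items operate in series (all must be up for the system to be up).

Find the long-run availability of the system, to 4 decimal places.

A(A) = MTBF/(MTBF+MTTR) = 18972/(18972+13.8) = 0.999273
A(B) = MTBF/(MTBF+MTTR) = 6591/(6591+9.5) = 0.998561
A(C) = MTBF/(MTBF+MTTR) = 11995/(11995+62.7) = 0.994800
Series availability: 0.999273 × 0.998561 × 0.994800 = 0.9926

0.9926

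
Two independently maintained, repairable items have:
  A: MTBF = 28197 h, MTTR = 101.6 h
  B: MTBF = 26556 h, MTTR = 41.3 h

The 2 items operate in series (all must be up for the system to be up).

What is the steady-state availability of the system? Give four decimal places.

A(A) = MTBF/(MTBF+MTTR) = 28197/(28197+101.6) = 0.996410
A(B) = MTBF/(MTBF+MTTR) = 26556/(26556+41.3) = 0.998447
Series availability: 0.996410 × 0.998447 = 0.9949

0.9949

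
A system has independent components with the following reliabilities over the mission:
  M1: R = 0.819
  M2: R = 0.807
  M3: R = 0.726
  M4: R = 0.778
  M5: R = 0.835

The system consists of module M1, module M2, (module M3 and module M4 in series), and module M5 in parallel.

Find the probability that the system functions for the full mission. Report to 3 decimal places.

Series (M3 and M4): 0.72600 × 0.77800 = 0.56483
Parallel (M1, M2, [0.56483], and M5): 1 − (1 − 0.81900)(1 − 0.80700)(1 − 0.56483)(1 − 0.83500) = 0.997

0.997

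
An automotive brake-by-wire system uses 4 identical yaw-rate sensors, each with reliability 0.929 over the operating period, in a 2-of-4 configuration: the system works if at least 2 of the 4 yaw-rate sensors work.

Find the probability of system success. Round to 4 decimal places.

R = Σ_{i=2}^{4} C(4,i) p^i (1−p)^{4−i} with p = 0.929
C(4,2)·0.929^2·0.071^2 = 0.026104
C(4,3)·0.929^3·0.071^1 = 0.227701
C(4,4)·0.929^4·0.071^0 = 0.744840
Sum = 0.9986

0.9986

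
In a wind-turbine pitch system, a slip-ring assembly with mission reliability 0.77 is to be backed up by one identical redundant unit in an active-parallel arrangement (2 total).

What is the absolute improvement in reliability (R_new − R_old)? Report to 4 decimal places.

R_before = 0.77
R_after = 1 − (1 − 0.77)^2 = 0.9471
ΔR = 0.9471 − 0.77 = 0.1771

0.1771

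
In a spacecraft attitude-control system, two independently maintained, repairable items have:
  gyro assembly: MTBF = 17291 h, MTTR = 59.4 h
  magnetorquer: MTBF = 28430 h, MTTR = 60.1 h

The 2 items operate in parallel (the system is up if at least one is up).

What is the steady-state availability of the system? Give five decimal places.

0.99999

A(gyro assembly) = MTBF/(MTBF+MTTR) = 17291/(17291+59.4) = 0.996576
A(magnetorquer) = MTBF/(MTBF+MTTR) = 28430/(28430+60.1) = 0.997890
Parallel availability: 1 − (1 − 0.996576)(1 − 0.997890) = 0.99999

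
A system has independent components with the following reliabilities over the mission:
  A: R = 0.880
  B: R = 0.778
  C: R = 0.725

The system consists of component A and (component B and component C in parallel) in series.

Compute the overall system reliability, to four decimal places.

0.8263

Parallel (B and C): 1 − (1 − 0.778000)(1 − 0.725000) = 0.938950
Series (A and [0.938950]): 0.880000 × 0.938950 = 0.8263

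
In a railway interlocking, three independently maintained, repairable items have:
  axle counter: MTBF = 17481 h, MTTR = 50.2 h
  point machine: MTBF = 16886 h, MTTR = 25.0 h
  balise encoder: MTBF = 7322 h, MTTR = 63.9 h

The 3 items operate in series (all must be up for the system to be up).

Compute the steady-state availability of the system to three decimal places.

A(axle counter) = MTBF/(MTBF+MTTR) = 17481/(17481+50.2) = 0.997137
A(point machine) = MTBF/(MTBF+MTTR) = 16886/(16886+25.0) = 0.998522
A(balise encoder) = MTBF/(MTBF+MTTR) = 7322/(7322+63.9) = 0.991348
Series availability: 0.997137 × 0.998522 × 0.991348 = 0.987

0.987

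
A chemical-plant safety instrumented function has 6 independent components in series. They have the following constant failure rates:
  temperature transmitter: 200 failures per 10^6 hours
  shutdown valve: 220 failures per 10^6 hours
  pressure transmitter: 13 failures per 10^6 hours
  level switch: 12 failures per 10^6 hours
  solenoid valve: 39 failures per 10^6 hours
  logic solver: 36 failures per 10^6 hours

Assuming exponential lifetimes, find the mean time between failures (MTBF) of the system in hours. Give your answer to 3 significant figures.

1920

Series of exponential components: λ_sys = Σ λ_i
λ_sys = 0.00020 + 0.00022 + 0.000013 + 0.000012 + 0.000039 + 0.000036 = 5.2000e-04 /h
MTBF = 1 / λ_sys = 1920 h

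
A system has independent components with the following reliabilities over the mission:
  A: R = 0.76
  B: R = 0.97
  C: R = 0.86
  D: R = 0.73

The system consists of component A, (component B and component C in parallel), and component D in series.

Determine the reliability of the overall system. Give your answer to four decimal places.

Parallel (B and C): 1 − (1 − 0.970000)(1 − 0.860000) = 0.995800
Series (A, [0.995800], and D): 0.760000 × 0.995800 × 0.730000 = 0.5525

0.5525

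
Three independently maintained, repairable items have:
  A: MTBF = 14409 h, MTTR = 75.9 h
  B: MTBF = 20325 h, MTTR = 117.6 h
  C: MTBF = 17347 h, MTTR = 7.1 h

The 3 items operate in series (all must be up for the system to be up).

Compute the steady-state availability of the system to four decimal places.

A(A) = MTBF/(MTBF+MTTR) = 14409/(14409+75.9) = 0.994760
A(B) = MTBF/(MTBF+MTTR) = 20325/(20325+117.6) = 0.994247
A(C) = MTBF/(MTBF+MTTR) = 17347/(17347+7.1) = 0.999591
Series availability: 0.994760 × 0.994247 × 0.999591 = 0.9886

0.9886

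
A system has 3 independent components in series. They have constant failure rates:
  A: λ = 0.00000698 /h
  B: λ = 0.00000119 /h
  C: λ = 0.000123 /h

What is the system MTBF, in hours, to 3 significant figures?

Series of exponential components: λ_sys = Σ λ_i
λ_sys = 0.00000698 + 0.00000119 + 0.000123 = 1.3117e-04 /h
MTBF = 1 / λ_sys = 7620 h

7620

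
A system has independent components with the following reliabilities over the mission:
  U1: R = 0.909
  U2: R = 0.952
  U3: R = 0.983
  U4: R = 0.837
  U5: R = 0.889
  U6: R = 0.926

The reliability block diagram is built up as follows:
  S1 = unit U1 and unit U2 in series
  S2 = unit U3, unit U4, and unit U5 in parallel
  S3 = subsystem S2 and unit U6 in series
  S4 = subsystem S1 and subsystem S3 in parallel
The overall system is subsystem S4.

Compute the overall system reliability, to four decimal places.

Series (U1 and U2): 0.909000 × 0.952000 = 0.865368
Parallel (U3, U4, and U5): 1 − (1 − 0.983000)(1 − 0.837000)(1 − 0.889000) = 0.999692
Series ([0.999692] and U6): 0.999692 × 0.926000 = 0.925715
Parallel ([0.865368] and [0.925715]): 1 − (1 − 0.865368)(1 − 0.925715) = 0.9900

0.9900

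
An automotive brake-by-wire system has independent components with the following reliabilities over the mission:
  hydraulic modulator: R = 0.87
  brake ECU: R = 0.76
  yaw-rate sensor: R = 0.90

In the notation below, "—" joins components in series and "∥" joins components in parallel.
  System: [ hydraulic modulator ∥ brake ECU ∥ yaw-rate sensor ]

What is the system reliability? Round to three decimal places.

Parallel (hydraulic modulator, brake ECU, and yaw-rate sensor): 1 − (1 − 0.87000)(1 − 0.76000)(1 − 0.90000) = 0.997

0.997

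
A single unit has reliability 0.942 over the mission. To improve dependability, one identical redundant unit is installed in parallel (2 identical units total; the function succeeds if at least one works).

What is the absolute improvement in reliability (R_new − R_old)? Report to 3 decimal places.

R_before = 0.942
R_after = 1 − (1 − 0.942)^2 = 0.997
ΔR = 0.997 − 0.942 = 0.055

0.055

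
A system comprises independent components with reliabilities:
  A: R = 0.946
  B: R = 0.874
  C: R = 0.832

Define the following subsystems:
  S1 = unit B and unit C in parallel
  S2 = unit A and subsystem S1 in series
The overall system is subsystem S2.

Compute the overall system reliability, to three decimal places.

0.926

Parallel (B and C): 1 − (1 − 0.87400)(1 − 0.83200) = 0.97883
Series (A and [0.97883]): 0.94600 × 0.97883 = 0.926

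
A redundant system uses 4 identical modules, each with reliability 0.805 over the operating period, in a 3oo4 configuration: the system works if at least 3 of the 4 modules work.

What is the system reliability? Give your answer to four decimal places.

0.8268

R = Σ_{i=3}^{4} C(4,i) p^i (1−p)^{4−i} with p = 0.805
C(4,3)·0.805^3·0.195^1 = 0.406895
C(4,4)·0.805^4·0.195^0 = 0.419936
Sum = 0.8268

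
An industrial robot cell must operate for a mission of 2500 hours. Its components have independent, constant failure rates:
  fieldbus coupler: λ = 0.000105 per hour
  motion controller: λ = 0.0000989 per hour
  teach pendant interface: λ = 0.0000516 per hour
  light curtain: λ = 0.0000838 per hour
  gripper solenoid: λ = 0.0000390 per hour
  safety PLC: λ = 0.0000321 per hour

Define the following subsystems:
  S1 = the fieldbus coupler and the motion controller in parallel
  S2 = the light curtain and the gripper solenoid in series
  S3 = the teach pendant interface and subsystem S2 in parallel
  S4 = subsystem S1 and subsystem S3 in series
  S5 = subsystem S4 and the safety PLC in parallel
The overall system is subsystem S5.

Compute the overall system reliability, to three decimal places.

R(fieldbus coupler) = exp(−0.000105 × 2500) = 0.76913
R(motion controller) = exp(−0.0000989 × 2500) = 0.78095
R(teach pendant interface) = exp(−0.0000516 × 2500) = 0.87897
R(light curtain) = exp(−0.0000838 × 2500) = 0.81099
R(gripper solenoid) = exp(−0.0000390 × 2500) = 0.90710
R(safety PLC) = exp(−0.0000321 × 2500) = 0.92289
Parallel (fieldbus coupler and motion controller): 1 − (1 − 0.76913)(1 − 0.78095) = 0.94943
Series (light curtain and gripper solenoid): 0.81099 × 0.90710 = 0.73565
Parallel (teach pendant interface and [0.73565]): 1 − (1 − 0.87897)(1 − 0.73565) = 0.96801
Series ([0.94943] and [0.96801]): 0.94943 × 0.96801 = 0.91906
Parallel ([0.91906] and safety PLC): 1 − (1 − 0.91906)(1 − 0.92289) = 0.994

0.994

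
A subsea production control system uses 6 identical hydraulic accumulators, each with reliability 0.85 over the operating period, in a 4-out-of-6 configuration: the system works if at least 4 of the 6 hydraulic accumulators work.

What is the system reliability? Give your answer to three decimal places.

0.953

R = Σ_{i=4}^{6} C(6,i) p^i (1−p)^{6−i} with p = 0.85
C(6,4)·0.85^4·0.15^2 = 0.17618
C(6,5)·0.85^5·0.15^1 = 0.39933
C(6,6)·0.85^6·0.15^0 = 0.37715
Sum = 0.953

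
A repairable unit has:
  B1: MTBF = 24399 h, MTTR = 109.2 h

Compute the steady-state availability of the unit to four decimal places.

A(B1) = MTBF/(MTBF+MTTR) = 24399/(24399+109.2) = 0.9955

0.9955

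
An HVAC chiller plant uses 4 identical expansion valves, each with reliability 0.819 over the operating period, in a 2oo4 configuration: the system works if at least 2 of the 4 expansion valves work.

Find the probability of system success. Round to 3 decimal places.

0.980

R = Σ_{i=2}^{4} C(4,i) p^i (1−p)^{4−i} with p = 0.819
C(4,2)·0.819^2·0.181^2 = 0.13185
C(4,3)·0.819^3·0.181^1 = 0.39773
C(4,4)·0.819^4·0.181^0 = 0.44992
Sum = 0.980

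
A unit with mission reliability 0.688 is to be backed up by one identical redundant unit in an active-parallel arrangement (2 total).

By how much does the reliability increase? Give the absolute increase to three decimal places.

0.215

R_before = 0.688
R_after = 1 − (1 − 0.688)^2 = 0.903
ΔR = 0.903 − 0.688 = 0.215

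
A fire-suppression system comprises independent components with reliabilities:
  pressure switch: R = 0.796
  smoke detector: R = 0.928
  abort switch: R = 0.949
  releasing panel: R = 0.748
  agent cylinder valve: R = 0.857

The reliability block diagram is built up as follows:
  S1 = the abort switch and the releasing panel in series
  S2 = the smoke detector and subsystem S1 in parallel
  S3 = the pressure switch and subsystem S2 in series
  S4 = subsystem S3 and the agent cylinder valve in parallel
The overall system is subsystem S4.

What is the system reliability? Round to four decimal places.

0.9685

Series (abort switch and releasing panel): 0.949000 × 0.748000 = 0.709852
Parallel (smoke detector and [0.709852]): 1 − (1 − 0.928000)(1 − 0.709852) = 0.979109
Series (pressure switch and [0.979109]): 0.796000 × 0.979109 = 0.779371
Parallel ([0.779371] and agent cylinder valve): 1 − (1 − 0.779371)(1 − 0.857000) = 0.9685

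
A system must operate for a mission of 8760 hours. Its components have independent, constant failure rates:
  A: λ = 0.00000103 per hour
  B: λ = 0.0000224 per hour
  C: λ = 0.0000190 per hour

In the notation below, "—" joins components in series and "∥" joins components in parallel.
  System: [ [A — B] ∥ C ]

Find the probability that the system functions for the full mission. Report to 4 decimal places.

0.9715

R(A) = exp(−0.00000103 × 8760) = 0.991018
R(B) = exp(−0.0000224 × 8760) = 0.821828
R(C) = exp(−0.0000190 × 8760) = 0.846674
Series (A and B): 0.991018 × 0.821828 = 0.814446
Parallel ([0.814446] and C): 1 − (1 − 0.814446)(1 − 0.846674) = 0.9715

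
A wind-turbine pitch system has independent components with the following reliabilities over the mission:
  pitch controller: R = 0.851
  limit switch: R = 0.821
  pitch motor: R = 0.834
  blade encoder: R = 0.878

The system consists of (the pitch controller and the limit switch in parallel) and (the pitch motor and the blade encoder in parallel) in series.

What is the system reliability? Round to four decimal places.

Parallel (pitch controller and limit switch): 1 − (1 − 0.851000)(1 − 0.821000) = 0.973329
Parallel (pitch motor and blade encoder): 1 − (1 − 0.834000)(1 − 0.878000) = 0.979748
Series ([0.973329] and [0.979748]): 0.973329 × 0.979748 = 0.9536

0.9536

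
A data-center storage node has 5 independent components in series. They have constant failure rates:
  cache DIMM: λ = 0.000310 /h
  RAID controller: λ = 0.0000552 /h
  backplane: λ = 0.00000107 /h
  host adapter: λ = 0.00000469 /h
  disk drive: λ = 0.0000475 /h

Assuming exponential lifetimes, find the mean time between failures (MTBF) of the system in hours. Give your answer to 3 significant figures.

2390

Series of exponential components: λ_sys = Σ λ_i
λ_sys = 0.000310 + 0.0000552 + 0.00000107 + 0.00000469 + 0.0000475 = 4.1846e-04 /h
MTBF = 1 / λ_sys = 2390 h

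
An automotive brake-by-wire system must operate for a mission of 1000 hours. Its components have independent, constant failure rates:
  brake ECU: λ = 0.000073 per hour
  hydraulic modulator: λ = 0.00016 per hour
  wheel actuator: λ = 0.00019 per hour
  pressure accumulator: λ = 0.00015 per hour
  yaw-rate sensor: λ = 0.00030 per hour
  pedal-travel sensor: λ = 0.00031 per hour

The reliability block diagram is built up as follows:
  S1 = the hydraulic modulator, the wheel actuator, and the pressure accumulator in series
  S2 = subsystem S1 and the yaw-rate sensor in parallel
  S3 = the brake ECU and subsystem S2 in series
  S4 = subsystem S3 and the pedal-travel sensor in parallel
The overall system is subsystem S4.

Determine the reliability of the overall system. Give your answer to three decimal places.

R(brake ECU) = exp(−0.000073 × 1000) = 0.92960
R(hydraulic modulator) = exp(−0.00016 × 1000) = 0.85214
R(wheel actuator) = exp(−0.00019 × 1000) = 0.82696
R(pressure accumulator) = exp(−0.00015 × 1000) = 0.86071
R(yaw-rate sensor) = exp(−0.00030 × 1000) = 0.74082
R(pedal-travel sensor) = exp(−0.00031 × 1000) = 0.73345
Series (hydraulic modulator, wheel actuator, and pressure accumulator): 0.85214 × 0.82696 × 0.86071 = 0.60653
Parallel ([0.60653] and yaw-rate sensor): 1 − (1 − 0.60653)(1 − 0.74082) = 0.89802
Series (brake ECU and [0.89802]): 0.92960 × 0.89802 = 0.83480
Parallel ([0.83480] and pedal-travel sensor): 1 − (1 − 0.83480)(1 − 0.73345) = 0.956

0.956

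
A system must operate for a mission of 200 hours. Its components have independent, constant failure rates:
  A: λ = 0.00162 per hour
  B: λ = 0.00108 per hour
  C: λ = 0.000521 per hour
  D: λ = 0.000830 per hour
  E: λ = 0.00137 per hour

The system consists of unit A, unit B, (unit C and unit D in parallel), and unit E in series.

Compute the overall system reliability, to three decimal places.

0.436

R(A) = exp(−0.00162 × 200) = 0.72325
R(B) = exp(−0.00108 × 200) = 0.80574
R(C) = exp(−0.000521 × 200) = 0.90105
R(D) = exp(−0.000830 × 200) = 0.84705
R(E) = exp(−0.00137 × 200) = 0.76033
Parallel (C and D): 1 − (1 − 0.90105)(1 − 0.84705) = 0.98487
Series (A, B, [0.98487], and E): 0.72325 × 0.80574 × 0.98487 × 0.76033 = 0.436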